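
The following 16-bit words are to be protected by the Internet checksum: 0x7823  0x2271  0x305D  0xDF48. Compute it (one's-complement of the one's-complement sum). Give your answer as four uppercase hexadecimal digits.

One's-complement addition (fold any carry out of bit 15 back into bit 0):
  0x7823 + 0x2271 = 0x09A94
  0x9A94 + 0x305D = 0x0CAF1
  0xCAF1 + 0xDF48 = 0x1AA39 → wrap carry → 0xAA3A
One's-complement sum = 0xAA3A.
Checksum = ~0xAA3A & 0xFFFF = 0x55C5.

55C5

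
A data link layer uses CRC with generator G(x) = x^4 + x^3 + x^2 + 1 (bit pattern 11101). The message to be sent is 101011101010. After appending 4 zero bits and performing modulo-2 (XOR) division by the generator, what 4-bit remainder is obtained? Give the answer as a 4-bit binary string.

1011

Append 4 zeros: 1010111010100000. Divide by 11101 (XOR where the leading bit is 1):
  pos 0: 10101 XOR 11101 = 01000
  pos 1: 10001 XOR 11101 = 01100
  pos 2: 11001 XOR 11101 = 00100
  pos 4: 10001 XOR 11101 = 01100
  pos 5: 11000 XOR 11101 = 00101
  pos 7: 10110 XOR 11101 = 01011
  pos 8: 10110 XOR 11101 = 01011
  pos 9: 10110 XOR 11101 = 01011
  pos 10: 10110 XOR 11101 = 01011
  pos 11: 10110 XOR 11101 = 01011
Remainder (last 4 bits) = 1011. This is the CRC / FCS.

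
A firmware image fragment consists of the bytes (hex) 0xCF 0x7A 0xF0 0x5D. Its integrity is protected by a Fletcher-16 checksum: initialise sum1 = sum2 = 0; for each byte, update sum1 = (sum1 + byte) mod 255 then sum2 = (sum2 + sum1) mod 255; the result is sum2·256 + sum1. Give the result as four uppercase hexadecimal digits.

Running sums (mod 255):
  after byte 0 (0xCF): sum1=207, sum2=207
  after byte 1 (0x7A): sum1=74, sum2=26
  after byte 2 (0xF0): sum1=59, sum2=85
  after byte 3 (0x5D): sum1=152, sum2=237
Checksum = sum2·256 + sum1 = 237·256 + 152 = 60824 = 0xED98.

ED98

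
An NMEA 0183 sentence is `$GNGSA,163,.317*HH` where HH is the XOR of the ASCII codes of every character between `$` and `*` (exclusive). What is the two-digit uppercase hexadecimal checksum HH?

XOR the ASCII codes of the payload characters:
  'G' = 0x47 → acc = 0x47
  'N' = 0x4E → acc = 0x09
  'G' = 0x47 → acc = 0x4E
  'S' = 0x53 → acc = 0x1D
  'A' = 0x41 → acc = 0x5C
  ',' = 0x2C → acc = 0x70
  '1' = 0x31 → acc = 0x41
  '6' = 0x36 → acc = 0x77
  '3' = 0x33 → acc = 0x44
  ',' = 0x2C → acc = 0x68
  '.' = 0x2E → acc = 0x46
  '3' = 0x33 → acc = 0x75
  '1' = 0x31 → acc = 0x44
  '7' = 0x37 → acc = 0x73
Checksum = 0x73.

73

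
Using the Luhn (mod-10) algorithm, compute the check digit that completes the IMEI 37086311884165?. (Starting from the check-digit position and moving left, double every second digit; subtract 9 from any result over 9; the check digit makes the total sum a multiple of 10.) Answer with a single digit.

2

Partial digits right→left: 5 6 1 4 8 8 1 1 3 6 8 0 7 3
Double every second digit counting from the check-digit position (so the 1st, 3rd, 5th, ... of the partial from the right).
  doubled (with −9 where >9): 1 2 7 2 6 7 5 → sum 30
  kept as-is: 6 4 8 1 6 0 3 → sum 28
Total = 30 + 28 = 58.
Check digit = (10 − (58 mod 10)) mod 10 = 2.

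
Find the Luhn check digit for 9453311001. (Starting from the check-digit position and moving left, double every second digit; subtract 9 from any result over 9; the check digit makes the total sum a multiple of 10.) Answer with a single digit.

4

Partial digits right→left: 1 0 0 1 1 3 3 5 4 9
Double every second digit counting from the check-digit position (so the 1st, 3rd, 5th, ... of the partial from the right).
  doubled (with −9 where >9): 2 0 2 6 8 → sum 18
  kept as-is: 0 1 3 5 9 → sum 18
Total = 18 + 18 = 36.
Check digit = (10 − (36 mod 10)) mod 10 = 4.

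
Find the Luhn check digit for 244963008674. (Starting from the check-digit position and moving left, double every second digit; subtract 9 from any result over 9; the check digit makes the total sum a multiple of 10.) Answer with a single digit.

Partial digits right→left: 4 7 6 8 0 0 3 6 9 4 4 2
Double every second digit counting from the check-digit position (so the 1st, 3rd, 5th, ... of the partial from the right).
  doubled (with −9 where >9): 8 3 0 6 9 8 → sum 34
  kept as-is: 7 8 0 6 4 2 → sum 27
Total = 34 + 27 = 61.
Check digit = (10 − (61 mod 10)) mod 10 = 9.

9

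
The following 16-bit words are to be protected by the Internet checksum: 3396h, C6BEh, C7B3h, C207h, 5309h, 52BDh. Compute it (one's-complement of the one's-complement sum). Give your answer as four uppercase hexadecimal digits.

One's-complement addition (fold any carry out of bit 15 back into bit 0):
  0x3396 + 0xC6BE = 0x0FA54
  0xFA54 + 0xC7B3 = 0x1C207 → wrap carry → 0xC208
  0xC208 + 0xC207 = 0x1840F → wrap carry → 0x8410
  0x8410 + 0x5309 = 0x0D719
  0xD719 + 0x52BD = 0x129D6 → wrap carry → 0x29D7
One's-complement sum = 0x29D7.
Checksum = ~0x29D7 & 0xFFFF = 0xD628.

D628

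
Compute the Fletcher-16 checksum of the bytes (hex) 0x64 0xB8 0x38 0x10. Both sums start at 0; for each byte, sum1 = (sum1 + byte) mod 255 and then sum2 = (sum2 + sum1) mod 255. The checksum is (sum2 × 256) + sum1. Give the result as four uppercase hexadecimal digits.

3C65

Running sums (mod 255):
  after byte 0 (0x64): sum1=100, sum2=100
  after byte 1 (0xB8): sum1=29, sum2=129
  after byte 2 (0x38): sum1=85, sum2=214
  after byte 3 (0x10): sum1=101, sum2=60
Checksum = sum2·256 + sum1 = 60·256 + 101 = 15461 = 0x3C65.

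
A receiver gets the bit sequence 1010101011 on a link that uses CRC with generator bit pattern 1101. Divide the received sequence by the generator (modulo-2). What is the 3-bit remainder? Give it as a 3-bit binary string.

Modulo-2 division of 1010101011 by 1101:
  pos 0: 1010 XOR 1101 = 0111
  pos 1: 1111 XOR 1101 = 0010
  pos 3: 1001 XOR 1101 = 0100
  pos 4: 1000 XOR 1101 = 0101
  pos 5: 1011 XOR 1101 = 0110
  pos 6: 1101 XOR 1101 = 0000
Remainder = 000 (zero — the frame passes the CRC check).

000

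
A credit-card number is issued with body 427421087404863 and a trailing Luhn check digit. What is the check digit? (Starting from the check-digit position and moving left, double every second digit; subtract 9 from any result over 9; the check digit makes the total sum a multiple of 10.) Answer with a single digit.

6

Partial digits right→left: 3 6 8 4 0 4 7 8 0 1 2 4 7 2 4
Double every second digit counting from the check-digit position (so the 1st, 3rd, 5th, ... of the partial from the right).
  doubled (with −9 where >9): 6 7 0 5 0 4 5 8 → sum 35
  kept as-is: 6 4 4 8 1 4 2 → sum 29
Total = 35 + 29 = 64.
Check digit = (10 − (64 mod 10)) mod 10 = 6.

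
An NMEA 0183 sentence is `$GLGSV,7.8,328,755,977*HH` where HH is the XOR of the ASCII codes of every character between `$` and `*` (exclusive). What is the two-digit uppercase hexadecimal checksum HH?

5F

XOR the ASCII codes of the payload characters:
  'G' = 0x47 → acc = 0x47
  'L' = 0x4C → acc = 0x0B
  'G' = 0x47 → acc = 0x4C
  'S' = 0x53 → acc = 0x1F
  'V' = 0x56 → acc = 0x49
  ',' = 0x2C → acc = 0x65
  '7' = 0x37 → acc = 0x52
  '.' = 0x2E → acc = 0x7C
  '8' = 0x38 → acc = 0x44
  ',' = 0x2C → acc = 0x68
  '3' = 0x33 → acc = 0x5B
  '2' = 0x32 → acc = 0x69
  '8' = 0x38 → acc = 0x51
  ',' = 0x2C → acc = 0x7D
  '7' = 0x37 → acc = 0x4A
  '5' = 0x35 → acc = 0x7F
  '5' = 0x35 → acc = 0x4A
  ',' = 0x2C → acc = 0x66
  '9' = 0x39 → acc = 0x5F
  '7' = 0x37 → acc = 0x68
  '7' = 0x37 → acc = 0x5F
Checksum = 0x5F.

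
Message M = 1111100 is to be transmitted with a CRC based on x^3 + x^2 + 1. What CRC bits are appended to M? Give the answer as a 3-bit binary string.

Append 3 zeros: 1111100000. Divide by 1101 (XOR where the leading bit is 1):
  pos 0: 1111 XOR 1101 = 0010
  pos 2: 1010 XOR 1101 = 0111
  pos 3: 1110 XOR 1101 = 0011
  pos 5: 1100 XOR 1101 = 0001
Remainder (last 3 bits) = 010. This is the CRC / FCS.

010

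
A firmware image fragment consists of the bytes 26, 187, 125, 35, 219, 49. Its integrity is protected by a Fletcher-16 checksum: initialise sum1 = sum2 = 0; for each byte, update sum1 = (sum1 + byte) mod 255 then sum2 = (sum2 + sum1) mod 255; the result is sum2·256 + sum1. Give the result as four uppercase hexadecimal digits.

8F83

Running sums (mod 255):
  after byte 0 (26): sum1=26, sum2=26
  after byte 1 (187): sum1=213, sum2=239
  after byte 2 (125): sum1=83, sum2=67
  after byte 3 (35): sum1=118, sum2=185
  after byte 4 (219): sum1=82, sum2=12
  after byte 5 (49): sum1=131, sum2=143
Checksum = sum2·256 + sum1 = 143·256 + 131 = 36739 = 0x8F83.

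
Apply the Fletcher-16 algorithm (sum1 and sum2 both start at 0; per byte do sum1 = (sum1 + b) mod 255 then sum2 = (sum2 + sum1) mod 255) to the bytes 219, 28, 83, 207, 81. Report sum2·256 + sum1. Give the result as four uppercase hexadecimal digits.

Running sums (mod 255):
  after byte 0 (219): sum1=219, sum2=219
  after byte 1 (28): sum1=247, sum2=211
  after byte 2 (83): sum1=75, sum2=31
  after byte 3 (207): sum1=27, sum2=58
  after byte 4 (81): sum1=108, sum2=166
Checksum = sum2·256 + sum1 = 166·256 + 108 = 42604 = 0xA66C.

A66C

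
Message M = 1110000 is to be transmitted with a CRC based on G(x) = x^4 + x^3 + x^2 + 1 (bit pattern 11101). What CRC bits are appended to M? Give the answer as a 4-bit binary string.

Append 4 zeros: 11100000000. Divide by 11101 (XOR where the leading bit is 1):
  pos 0: 11100 XOR 11101 = 00001
  pos 4: 10000 XOR 11101 = 01101
  pos 5: 11010 XOR 11101 = 00111
Remainder (last 4 bits) = 1110. This is the CRC / FCS.

1110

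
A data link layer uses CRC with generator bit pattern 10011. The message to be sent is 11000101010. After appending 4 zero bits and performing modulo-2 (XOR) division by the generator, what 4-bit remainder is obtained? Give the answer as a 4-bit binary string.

0011

Append 4 zeros: 110001010100000. Divide by 10011 (XOR where the leading bit is 1):
  pos 0: 11000 XOR 10011 = 01011
  pos 1: 10111 XOR 10011 = 00100
  pos 3: 10001 XOR 10011 = 00010
  pos 6: 10010 XOR 10011 = 00001
  pos 10: 10000 XOR 10011 = 00011
Remainder (last 4 bits) = 0011. This is the CRC / FCS.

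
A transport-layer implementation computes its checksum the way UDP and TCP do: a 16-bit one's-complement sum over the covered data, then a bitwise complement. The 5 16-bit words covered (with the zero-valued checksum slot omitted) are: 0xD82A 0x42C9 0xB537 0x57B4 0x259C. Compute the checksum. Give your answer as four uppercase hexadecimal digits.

One's-complement addition (fold any carry out of bit 15 back into bit 0):
  0xD82A + 0x42C9 = 0x11AF3 → wrap carry → 0x1AF4
  0x1AF4 + 0xB537 = 0x0D02B
  0xD02B + 0x57B4 = 0x127DF → wrap carry → 0x27E0
  0x27E0 + 0x259C = 0x04D7C
One's-complement sum = 0x4D7C.
Checksum = ~0x4D7C & 0xFFFF = 0xB283.

B283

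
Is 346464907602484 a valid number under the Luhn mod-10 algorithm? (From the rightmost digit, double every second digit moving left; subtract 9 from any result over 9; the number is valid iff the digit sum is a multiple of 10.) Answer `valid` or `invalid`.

invalid

From the right, keep odd positions and double even positions (subtract 9 from any doubled value over 9):
  doubled (positions 2,4,...): 7 4 3 0 8 8 8 → sum 38
  kept (positions 1,3,...): 4 4 0 7 9 6 6 3 → sum 39
Total = 77.
77 mod 10 = 7, so the number is invalid.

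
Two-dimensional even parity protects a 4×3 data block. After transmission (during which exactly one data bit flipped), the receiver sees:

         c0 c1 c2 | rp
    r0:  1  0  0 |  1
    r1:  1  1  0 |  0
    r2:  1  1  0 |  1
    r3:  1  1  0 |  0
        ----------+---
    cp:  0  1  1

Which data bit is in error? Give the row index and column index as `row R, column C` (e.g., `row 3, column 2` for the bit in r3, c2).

Recompute each row's even parity and compare to rp:
  r0: data parity 1, sent rp 1 → ok
  r1: data parity 0, sent rp 0 → ok
  r2: data parity 0, sent rp 1 → mismatch
  r3: data parity 0, sent rp 0 → ok
Recompute each column's even parity and compare to cp:
  c0: data parity 0, sent cp 0 → ok
  c1: data parity 1, sent cp 1 → ok
  c2: data parity 0, sent cp 1 → mismatch
Exactly one row (r2) and one column (c2) fail → the flipped bit is at their intersection.

row 2, column 2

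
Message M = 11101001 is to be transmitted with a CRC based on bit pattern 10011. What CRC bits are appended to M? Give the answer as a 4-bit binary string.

1011

Append 4 zeros: 111010010000. Divide by 10011 (XOR where the leading bit is 1):
  pos 0: 11101 XOR 10011 = 01110
  pos 1: 11100 XOR 10011 = 01111
  pos 2: 11110 XOR 10011 = 01101
  pos 3: 11011 XOR 10011 = 01000
  pos 4: 10000 XOR 10011 = 00011
  pos 7: 11000 XOR 10011 = 01011
Remainder (last 4 bits) = 1011. This is the CRC / FCS.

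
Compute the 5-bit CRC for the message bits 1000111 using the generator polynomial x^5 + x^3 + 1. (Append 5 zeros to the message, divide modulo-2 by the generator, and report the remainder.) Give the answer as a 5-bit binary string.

11001

Append 5 zeros: 100011100000. Divide by 101001 (XOR where the leading bit is 1):
  pos 0: 100011 XOR 101001 = 001010
  pos 2: 101010 XOR 101001 = 000011
  pos 6: 110000 XOR 101001 = 011001
Remainder (last 5 bits) = 11001. This is the CRC / FCS.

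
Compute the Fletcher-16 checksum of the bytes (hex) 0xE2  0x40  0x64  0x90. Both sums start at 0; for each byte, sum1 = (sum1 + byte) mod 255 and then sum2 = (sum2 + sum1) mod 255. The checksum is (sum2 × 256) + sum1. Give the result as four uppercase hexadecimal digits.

A518

Running sums (mod 255):
  after byte 0 (0xE2): sum1=226, sum2=226
  after byte 1 (0x40): sum1=35, sum2=6
  after byte 2 (0x64): sum1=135, sum2=141
  after byte 3 (0x90): sum1=24, sum2=165
Checksum = sum2·256 + sum1 = 165·256 + 24 = 42264 = 0xA518.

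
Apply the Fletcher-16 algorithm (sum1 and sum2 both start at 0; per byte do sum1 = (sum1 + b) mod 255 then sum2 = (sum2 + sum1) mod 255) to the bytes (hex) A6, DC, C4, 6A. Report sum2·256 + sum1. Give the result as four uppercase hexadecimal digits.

Running sums (mod 255):
  after byte 0 (A6): sum1=166, sum2=166
  after byte 1 (DC): sum1=131, sum2=42
  after byte 2 (C4): sum1=72, sum2=114
  after byte 3 (6A): sum1=178, sum2=37
Checksum = sum2·256 + sum1 = 37·256 + 178 = 9650 = 0x25B2.

25B2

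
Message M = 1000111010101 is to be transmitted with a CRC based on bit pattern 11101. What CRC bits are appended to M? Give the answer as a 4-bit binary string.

0111

Append 4 zeros: 10001110101010000. Divide by 11101 (XOR where the leading bit is 1):
  pos 0: 10001 XOR 11101 = 01100
  pos 1: 11001 XOR 11101 = 00100
  pos 3: 10010 XOR 11101 = 01111
  pos 4: 11111 XOR 11101 = 00010
  pos 7: 10010 XOR 11101 = 01111
  pos 8: 11111 XOR 11101 = 00010
  pos 11: 10000 XOR 11101 = 01101
  pos 12: 11010 XOR 11101 = 00111
Remainder (last 4 bits) = 0111. This is the CRC / FCS.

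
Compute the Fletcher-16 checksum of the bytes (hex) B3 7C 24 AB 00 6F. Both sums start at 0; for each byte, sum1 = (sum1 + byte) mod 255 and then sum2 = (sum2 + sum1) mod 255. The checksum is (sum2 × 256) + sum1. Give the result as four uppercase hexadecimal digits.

A76F

Running sums (mod 255):
  after byte 0 (B3): sum1=179, sum2=179
  after byte 1 (7C): sum1=48, sum2=227
  after byte 2 (24): sum1=84, sum2=56
  after byte 3 (AB): sum1=0, sum2=56
  after byte 4 (00): sum1=0, sum2=56
  after byte 5 (6F): sum1=111, sum2=167
Checksum = sum2·256 + sum1 = 167·256 + 111 = 42863 = 0xA76F.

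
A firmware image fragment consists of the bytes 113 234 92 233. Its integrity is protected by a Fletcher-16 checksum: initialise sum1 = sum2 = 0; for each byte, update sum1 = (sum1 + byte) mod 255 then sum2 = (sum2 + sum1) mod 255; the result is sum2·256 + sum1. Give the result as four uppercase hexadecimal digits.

Running sums (mod 255):
  after byte 0 (113): sum1=113, sum2=113
  after byte 1 (234): sum1=92, sum2=205
  after byte 2 (92): sum1=184, sum2=134
  after byte 3 (233): sum1=162, sum2=41
Checksum = sum2·256 + sum1 = 41·256 + 162 = 10658 = 0x29A2.

29A2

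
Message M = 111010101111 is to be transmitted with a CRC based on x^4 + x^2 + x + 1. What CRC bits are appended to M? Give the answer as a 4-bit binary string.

1000

Append 4 zeros: 1110101011110000. Divide by 10111 (XOR where the leading bit is 1):
  pos 0: 11101 XOR 10111 = 01010
  pos 1: 10100 XOR 10111 = 00011
  pos 4: 11101 XOR 10111 = 01010
  pos 5: 10101 XOR 10111 = 00010
  pos 8: 10110 XOR 10111 = 00001
Remainder (last 4 bits) = 1000. This is the CRC / FCS.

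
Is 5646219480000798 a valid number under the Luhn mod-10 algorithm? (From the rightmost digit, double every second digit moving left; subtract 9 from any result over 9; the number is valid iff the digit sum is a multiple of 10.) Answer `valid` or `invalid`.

valid

From the right, keep odd positions and double even positions (subtract 9 from any doubled value over 9):
  doubled (positions 2,4,...): 9 0 0 7 9 4 8 1 → sum 38
  kept (positions 1,3,...): 8 7 0 0 4 1 6 6 → sum 32
Total = 70.
70 mod 10 = 0, so the number is valid.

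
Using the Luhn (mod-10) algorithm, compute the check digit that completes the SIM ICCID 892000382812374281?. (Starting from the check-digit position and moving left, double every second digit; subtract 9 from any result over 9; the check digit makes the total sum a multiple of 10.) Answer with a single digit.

1

Partial digits right→left: 1 8 2 4 7 3 2 1 8 2 8 3 0 0 0 2 9 8
Double every second digit counting from the check-digit position (so the 1st, 3rd, 5th, ... of the partial from the right).
  doubled (with −9 where >9): 2 4 5 4 7 7 0 0 9 → sum 38
  kept as-is: 8 4 3 1 2 3 0 2 8 → sum 31
Total = 38 + 31 = 69.
Check digit = (10 − (69 mod 10)) mod 10 = 1.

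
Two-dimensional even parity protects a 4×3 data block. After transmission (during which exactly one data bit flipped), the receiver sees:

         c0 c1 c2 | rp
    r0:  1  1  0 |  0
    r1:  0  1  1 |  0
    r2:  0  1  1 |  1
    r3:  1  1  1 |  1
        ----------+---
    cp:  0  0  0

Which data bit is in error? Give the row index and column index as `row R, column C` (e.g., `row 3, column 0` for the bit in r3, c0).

Recompute each row's even parity and compare to rp:
  r0: data parity 0, sent rp 0 → ok
  r1: data parity 0, sent rp 0 → ok
  r2: data parity 0, sent rp 1 → mismatch
  r3: data parity 1, sent rp 1 → ok
Recompute each column's even parity and compare to cp:
  c0: data parity 0, sent cp 0 → ok
  c1: data parity 0, sent cp 0 → ok
  c2: data parity 1, sent cp 0 → mismatch
Exactly one row (r2) and one column (c2) fail → the flipped bit is at their intersection.

row 2, column 2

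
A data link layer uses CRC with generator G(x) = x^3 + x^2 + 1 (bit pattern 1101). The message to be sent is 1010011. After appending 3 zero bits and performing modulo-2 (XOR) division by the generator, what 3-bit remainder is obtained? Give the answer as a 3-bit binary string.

Append 3 zeros: 1010011000. Divide by 1101 (XOR where the leading bit is 1):
  pos 0: 1010 XOR 1101 = 0111
  pos 1: 1110 XOR 1101 = 0011
  pos 3: 1111 XOR 1101 = 0010
  pos 5: 1000 XOR 1101 = 0101
  pos 6: 1010 XOR 1101 = 0111
Remainder (last 3 bits) = 111. This is the CRC / FCS.

111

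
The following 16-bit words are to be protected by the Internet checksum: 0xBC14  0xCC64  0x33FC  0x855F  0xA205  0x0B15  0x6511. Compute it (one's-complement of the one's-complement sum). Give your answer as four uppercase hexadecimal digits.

ABFE

One's-complement addition (fold any carry out of bit 15 back into bit 0):
  0xBC14 + 0xCC64 = 0x18878 → wrap carry → 0x8879
  0x8879 + 0x33FC = 0x0BC75
  0xBC75 + 0x855F = 0x141D4 → wrap carry → 0x41D5
  0x41D5 + 0xA205 = 0x0E3DA
  0xE3DA + 0x0B15 = 0x0EEEF
  0xEEEF + 0x6511 = 0x15400 → wrap carry → 0x5401
One's-complement sum = 0x5401.
Checksum = ~0x5401 & 0xFFFF = 0xABFE.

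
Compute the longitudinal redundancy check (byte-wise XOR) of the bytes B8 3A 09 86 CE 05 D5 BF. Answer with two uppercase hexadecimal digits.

XOR the bytes together:
  start with 0xB8
  0xB8 ⊕ 0x3A = 0x82
  0x82 ⊕ 0x09 = 0x8B
  0x8B ⊕ 0x86 = 0x0D
  0x0D ⊕ 0xCE = 0xC3
  0xC3 ⊕ 0x05 = 0xC6
  0xC6 ⊕ 0xD5 = 0x13
  0x13 ⊕ 0xBF = 0xAC

AC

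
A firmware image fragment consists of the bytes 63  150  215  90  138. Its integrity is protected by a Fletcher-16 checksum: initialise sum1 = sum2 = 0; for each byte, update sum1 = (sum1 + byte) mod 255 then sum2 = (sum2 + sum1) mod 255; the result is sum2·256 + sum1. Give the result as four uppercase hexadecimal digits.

Running sums (mod 255):
  after byte 0 (63): sum1=63, sum2=63
  after byte 1 (150): sum1=213, sum2=21
  after byte 2 (215): sum1=173, sum2=194
  after byte 3 (90): sum1=8, sum2=202
  after byte 4 (138): sum1=146, sum2=93
Checksum = sum2·256 + sum1 = 93·256 + 146 = 23954 = 0x5D92.

5D92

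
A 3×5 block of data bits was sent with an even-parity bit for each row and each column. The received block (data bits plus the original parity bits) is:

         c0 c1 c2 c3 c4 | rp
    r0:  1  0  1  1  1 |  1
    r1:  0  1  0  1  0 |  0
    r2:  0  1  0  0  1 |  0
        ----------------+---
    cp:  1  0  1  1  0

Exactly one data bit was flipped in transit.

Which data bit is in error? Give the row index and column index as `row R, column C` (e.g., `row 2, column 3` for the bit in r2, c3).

row 0, column 3

Recompute each row's even parity and compare to rp:
  r0: data parity 0, sent rp 1 → mismatch
  r1: data parity 0, sent rp 0 → ok
  r2: data parity 0, sent rp 0 → ok
Recompute each column's even parity and compare to cp:
  c0: data parity 1, sent cp 1 → ok
  c1: data parity 0, sent cp 0 → ok
  c2: data parity 1, sent cp 1 → ok
  c3: data parity 0, sent cp 1 → mismatch
  c4: data parity 0, sent cp 0 → ok
Exactly one row (r0) and one column (c3) fail → the flipped bit is at their intersection.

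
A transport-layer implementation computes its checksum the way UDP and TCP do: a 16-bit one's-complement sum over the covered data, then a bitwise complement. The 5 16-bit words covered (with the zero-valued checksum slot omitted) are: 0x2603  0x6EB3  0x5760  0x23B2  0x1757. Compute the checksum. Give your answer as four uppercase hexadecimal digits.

One's-complement addition (fold any carry out of bit 15 back into bit 0):
  0x2603 + 0x6EB3 = 0x094B6
  0x94B6 + 0x5760 = 0x0EC16
  0xEC16 + 0x23B2 = 0x10FC8 → wrap carry → 0x0FC9
  0x0FC9 + 0x1757 = 0x02720
One's-complement sum = 0x2720.
Checksum = ~0x2720 & 0xFFFF = 0xD8DF.

D8DF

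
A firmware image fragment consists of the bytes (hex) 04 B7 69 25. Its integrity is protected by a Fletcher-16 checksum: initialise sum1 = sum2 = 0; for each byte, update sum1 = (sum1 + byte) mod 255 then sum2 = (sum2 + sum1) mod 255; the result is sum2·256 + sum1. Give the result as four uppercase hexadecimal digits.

2F4A

Running sums (mod 255):
  after byte 0 (04): sum1=4, sum2=4
  after byte 1 (B7): sum1=187, sum2=191
  after byte 2 (69): sum1=37, sum2=228
  after byte 3 (25): sum1=74, sum2=47
Checksum = sum2·256 + sum1 = 47·256 + 74 = 12106 = 0x2F4A.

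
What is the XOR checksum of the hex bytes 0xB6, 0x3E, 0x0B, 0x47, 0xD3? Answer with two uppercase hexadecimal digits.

17

XOR the bytes together:
  start with 0xB6
  0xB6 ⊕ 0x3E = 0x88
  0x88 ⊕ 0x0B = 0x83
  0x83 ⊕ 0x47 = 0xC4
  0xC4 ⊕ 0xD3 = 0x17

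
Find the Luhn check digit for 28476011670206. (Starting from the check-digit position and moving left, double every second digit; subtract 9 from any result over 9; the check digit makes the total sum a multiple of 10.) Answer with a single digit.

Partial digits right→left: 6 0 2 0 7 6 1 1 0 6 7 4 8 2
Double every second digit counting from the check-digit position (so the 1st, 3rd, 5th, ... of the partial from the right).
  doubled (with −9 where >9): 3 4 5 2 0 5 7 → sum 26
  kept as-is: 0 0 6 1 6 4 2 → sum 19
Total = 26 + 19 = 45.
Check digit = (10 − (45 mod 10)) mod 10 = 5.

5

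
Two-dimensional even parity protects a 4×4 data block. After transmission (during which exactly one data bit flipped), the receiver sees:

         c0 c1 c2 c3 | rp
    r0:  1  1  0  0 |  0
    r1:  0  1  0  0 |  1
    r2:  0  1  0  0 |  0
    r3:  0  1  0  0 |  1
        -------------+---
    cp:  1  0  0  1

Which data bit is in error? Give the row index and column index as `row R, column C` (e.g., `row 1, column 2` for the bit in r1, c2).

row 2, column 3

Recompute each row's even parity and compare to rp:
  r0: data parity 0, sent rp 0 → ok
  r1: data parity 1, sent rp 1 → ok
  r2: data parity 1, sent rp 0 → mismatch
  r3: data parity 1, sent rp 1 → ok
Recompute each column's even parity and compare to cp:
  c0: data parity 1, sent cp 1 → ok
  c1: data parity 0, sent cp 0 → ok
  c2: data parity 0, sent cp 0 → ok
  c3: data parity 0, sent cp 1 → mismatch
Exactly one row (r2) and one column (c3) fail → the flipped bit is at their intersection.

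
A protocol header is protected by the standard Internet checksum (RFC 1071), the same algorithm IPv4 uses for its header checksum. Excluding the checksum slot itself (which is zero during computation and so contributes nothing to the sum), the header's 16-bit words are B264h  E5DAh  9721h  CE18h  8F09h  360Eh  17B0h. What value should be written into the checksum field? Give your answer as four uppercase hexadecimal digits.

25BE

One's-complement addition (fold any carry out of bit 15 back into bit 0):
  0xB264 + 0xE5DA = 0x1983E → wrap carry → 0x983F
  0x983F + 0x9721 = 0x12F60 → wrap carry → 0x2F61
  0x2F61 + 0xCE18 = 0x0FD79
  0xFD79 + 0x8F09 = 0x18C82 → wrap carry → 0x8C83
  0x8C83 + 0x360E = 0x0C291
  0xC291 + 0x17B0 = 0x0DA41
One's-complement sum = 0xDA41.
Checksum = ~0xDA41 & 0xFFFF = 0x25BE.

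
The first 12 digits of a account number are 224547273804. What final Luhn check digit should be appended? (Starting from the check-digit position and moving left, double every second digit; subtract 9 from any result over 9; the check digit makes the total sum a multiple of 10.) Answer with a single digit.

Partial digits right→left: 4 0 8 3 7 2 7 4 5 4 2 2
Double every second digit counting from the check-digit position (so the 1st, 3rd, 5th, ... of the partial from the right).
  doubled (with −9 where >9): 8 7 5 5 1 4 → sum 30
  kept as-is: 0 3 2 4 4 2 → sum 15
Total = 30 + 15 = 45.
Check digit = (10 − (45 mod 10)) mod 10 = 5.

5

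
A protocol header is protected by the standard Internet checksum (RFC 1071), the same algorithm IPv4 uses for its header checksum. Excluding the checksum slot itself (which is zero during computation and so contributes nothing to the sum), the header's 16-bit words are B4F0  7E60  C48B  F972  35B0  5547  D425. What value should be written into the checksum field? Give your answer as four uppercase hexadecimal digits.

AF92

One's-complement addition (fold any carry out of bit 15 back into bit 0):
  0xB4F0 + 0x7E60 = 0x13350 → wrap carry → 0x3351
  0x3351 + 0xC48B = 0x0F7DC
  0xF7DC + 0xF972 = 0x1F14E → wrap carry → 0xF14F
  0xF14F + 0x35B0 = 0x126FF → wrap carry → 0x2700
  0x2700 + 0x5547 = 0x07C47
  0x7C47 + 0xD425 = 0x1506C → wrap carry → 0x506D
One's-complement sum = 0x506D.
Checksum = ~0x506D & 0xFFFF = 0xAF92.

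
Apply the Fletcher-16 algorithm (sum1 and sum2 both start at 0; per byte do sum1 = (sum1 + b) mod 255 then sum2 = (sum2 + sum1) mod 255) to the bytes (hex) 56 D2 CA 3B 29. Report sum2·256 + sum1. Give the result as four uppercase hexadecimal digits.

Running sums (mod 255):
  after byte 0 (56): sum1=86, sum2=86
  after byte 1 (D2): sum1=41, sum2=127
  after byte 2 (CA): sum1=243, sum2=115
  after byte 3 (3B): sum1=47, sum2=162
  after byte 4 (29): sum1=88, sum2=250
Checksum = sum2·256 + sum1 = 250·256 + 88 = 64088 = 0xFA58.

FA58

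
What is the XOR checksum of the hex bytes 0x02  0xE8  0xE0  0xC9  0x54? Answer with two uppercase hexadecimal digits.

XOR the bytes together:
  start with 0x02
  0x02 ⊕ 0xE8 = 0xEA
  0xEA ⊕ 0xE0 = 0x0A
  0x0A ⊕ 0xC9 = 0xC3
  0xC3 ⊕ 0x54 = 0x97

97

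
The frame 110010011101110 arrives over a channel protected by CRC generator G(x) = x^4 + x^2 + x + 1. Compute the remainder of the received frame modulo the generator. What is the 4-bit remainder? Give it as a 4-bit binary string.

Modulo-2 division of 110010011101110 by 10111:
  pos 0: 11001 XOR 10111 = 01110
  pos 1: 11100 XOR 10111 = 01011
  pos 2: 10110 XOR 10111 = 00001
  pos 6: 11110 XOR 10111 = 01001
  pos 7: 10011 XOR 10111 = 00100
  pos 9: 10011 XOR 10111 = 00100
Remainder = 1000 (nonzero — an error is detected).

1000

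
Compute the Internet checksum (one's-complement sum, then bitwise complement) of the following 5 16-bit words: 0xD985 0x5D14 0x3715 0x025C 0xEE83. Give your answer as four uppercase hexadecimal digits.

A170

One's-complement addition (fold any carry out of bit 15 back into bit 0):
  0xD985 + 0x5D14 = 0x13699 → wrap carry → 0x369A
  0x369A + 0x3715 = 0x06DAF
  0x6DAF + 0x025C = 0x0700B
  0x700B + 0xEE83 = 0x15E8E → wrap carry → 0x5E8F
One's-complement sum = 0x5E8F.
Checksum = ~0x5E8F & 0xFFFF = 0xA170.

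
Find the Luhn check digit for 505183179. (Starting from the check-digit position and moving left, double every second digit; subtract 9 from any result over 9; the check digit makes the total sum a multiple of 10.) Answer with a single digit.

Partial digits right→left: 9 7 1 3 8 1 5 0 5
Double every second digit counting from the check-digit position (so the 1st, 3rd, 5th, ... of the partial from the right).
  doubled (with −9 where >9): 9 2 7 1 1 → sum 20
  kept as-is: 7 3 1 0 → sum 11
Total = 20 + 11 = 31.
Check digit = (10 − (31 mod 10)) mod 10 = 9.

9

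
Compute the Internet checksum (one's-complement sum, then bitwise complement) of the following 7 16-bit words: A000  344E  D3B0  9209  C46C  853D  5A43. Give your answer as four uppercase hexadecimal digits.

One's-complement addition (fold any carry out of bit 15 back into bit 0):
  0xA000 + 0x344E = 0x0D44E
  0xD44E + 0xD3B0 = 0x1A7FE → wrap carry → 0xA7FF
  0xA7FF + 0x9209 = 0x13A08 → wrap carry → 0x3A09
  0x3A09 + 0xC46C = 0x0FE75
  0xFE75 + 0x853D = 0x183B2 → wrap carry → 0x83B3
  0x83B3 + 0x5A43 = 0x0DDF6
One's-complement sum = 0xDDF6.
Checksum = ~0xDDF6 & 0xFFFF = 0x2209.

2209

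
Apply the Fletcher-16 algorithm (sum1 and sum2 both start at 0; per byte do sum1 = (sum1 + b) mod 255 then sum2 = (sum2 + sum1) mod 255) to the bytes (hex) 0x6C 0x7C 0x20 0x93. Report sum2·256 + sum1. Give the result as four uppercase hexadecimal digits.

Running sums (mod 255):
  after byte 0 (0x6C): sum1=108, sum2=108
  after byte 1 (0x7C): sum1=232, sum2=85
  after byte 2 (0x20): sum1=9, sum2=94
  after byte 3 (0x93): sum1=156, sum2=250
Checksum = sum2·256 + sum1 = 250·256 + 156 = 64156 = 0xFA9C.

FA9C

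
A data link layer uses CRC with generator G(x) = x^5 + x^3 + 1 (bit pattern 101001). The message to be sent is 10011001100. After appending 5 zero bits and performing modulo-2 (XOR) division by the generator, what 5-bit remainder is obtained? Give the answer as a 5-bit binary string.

00000

Append 5 zeros: 1001100110000000. Divide by 101001 (XOR where the leading bit is 1):
  pos 0: 100110 XOR 101001 = 001111
  pos 2: 111101 XOR 101001 = 010100
  pos 3: 101001 XOR 101001 = 000000
Remainder (last 5 bits) = 00000. This is the CRC / FCS.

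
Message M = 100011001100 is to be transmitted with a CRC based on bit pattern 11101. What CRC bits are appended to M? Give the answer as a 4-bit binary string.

Append 4 zeros: 1000110011000000. Divide by 11101 (XOR where the leading bit is 1):
  pos 0: 10001 XOR 11101 = 01100
  pos 1: 11001 XOR 11101 = 00100
  pos 3: 10000 XOR 11101 = 01101
  pos 4: 11011 XOR 11101 = 00110
  pos 6: 11010 XOR 11101 = 00111
  pos 8: 11100 XOR 11101 = 00001
Remainder (last 4 bits) = 1000. This is the CRC / FCS.

1000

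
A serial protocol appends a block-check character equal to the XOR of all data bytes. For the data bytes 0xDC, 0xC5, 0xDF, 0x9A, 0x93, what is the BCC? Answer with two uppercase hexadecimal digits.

XOR the bytes together:
  start with 0xDC
  0xDC ⊕ 0xC5 = 0x19
  0x19 ⊕ 0xDF = 0xC6
  0xC6 ⊕ 0x9A = 0x5C
  0x5C ⊕ 0x93 = 0xCF

CF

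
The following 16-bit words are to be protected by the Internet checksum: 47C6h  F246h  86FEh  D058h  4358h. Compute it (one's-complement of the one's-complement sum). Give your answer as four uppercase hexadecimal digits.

One's-complement addition (fold any carry out of bit 15 back into bit 0):
  0x47C6 + 0xF246 = 0x13A0C → wrap carry → 0x3A0D
  0x3A0D + 0x86FE = 0x0C10B
  0xC10B + 0xD058 = 0x19163 → wrap carry → 0x9164
  0x9164 + 0x4358 = 0x0D4BC
One's-complement sum = 0xD4BC.
Checksum = ~0xD4BC & 0xFFFF = 0x2B43.

2B43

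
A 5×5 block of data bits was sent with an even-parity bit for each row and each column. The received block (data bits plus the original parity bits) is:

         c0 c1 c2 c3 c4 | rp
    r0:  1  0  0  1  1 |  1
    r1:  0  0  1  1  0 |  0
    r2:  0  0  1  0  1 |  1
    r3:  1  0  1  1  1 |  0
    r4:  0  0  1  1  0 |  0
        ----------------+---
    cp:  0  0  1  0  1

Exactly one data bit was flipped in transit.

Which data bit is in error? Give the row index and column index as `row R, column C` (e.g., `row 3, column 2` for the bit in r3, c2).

Recompute each row's even parity and compare to rp:
  r0: data parity 1, sent rp 1 → ok
  r1: data parity 0, sent rp 0 → ok
  r2: data parity 0, sent rp 1 → mismatch
  r3: data parity 0, sent rp 0 → ok
  r4: data parity 0, sent rp 0 → ok
Recompute each column's even parity and compare to cp:
  c0: data parity 0, sent cp 0 → ok
  c1: data parity 0, sent cp 0 → ok
  c2: data parity 0, sent cp 1 → mismatch
  c3: data parity 0, sent cp 0 → ok
  c4: data parity 1, sent cp 1 → ok
Exactly one row (r2) and one column (c2) fail → the flipped bit is at their intersection.

row 2, column 2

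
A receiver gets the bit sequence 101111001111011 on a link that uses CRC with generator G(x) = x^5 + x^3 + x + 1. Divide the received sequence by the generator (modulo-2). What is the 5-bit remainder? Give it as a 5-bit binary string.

Modulo-2 division of 101111001111011 by 101011:
  pos 0: 101111 XOR 101011 = 000100
  pos 3: 100001 XOR 101011 = 001010
  pos 5: 101011 XOR 101011 = 000000
Remainder = 01011 (nonzero — an error is detected).

01011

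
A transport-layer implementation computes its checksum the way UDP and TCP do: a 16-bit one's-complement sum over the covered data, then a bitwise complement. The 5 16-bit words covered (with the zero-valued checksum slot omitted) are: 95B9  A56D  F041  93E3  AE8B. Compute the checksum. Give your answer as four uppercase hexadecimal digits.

One's-complement addition (fold any carry out of bit 15 back into bit 0):
  0x95B9 + 0xA56D = 0x13B26 → wrap carry → 0x3B27
  0x3B27 + 0xF041 = 0x12B68 → wrap carry → 0x2B69
  0x2B69 + 0x93E3 = 0x0BF4C
  0xBF4C + 0xAE8B = 0x16DD7 → wrap carry → 0x6DD8
One's-complement sum = 0x6DD8.
Checksum = ~0x6DD8 & 0xFFFF = 0x9227.

9227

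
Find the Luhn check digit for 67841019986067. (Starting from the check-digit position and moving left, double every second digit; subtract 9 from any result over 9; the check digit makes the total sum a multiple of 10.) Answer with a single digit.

9

Partial digits right→left: 7 6 0 6 8 9 9 1 0 1 4 8 7 6
Double every second digit counting from the check-digit position (so the 1st, 3rd, 5th, ... of the partial from the right).
  doubled (with −9 where >9): 5 0 7 9 0 8 5 → sum 34
  kept as-is: 6 6 9 1 1 8 6 → sum 37
Total = 34 + 37 = 71.
Check digit = (10 − (71 mod 10)) mod 10 = 9.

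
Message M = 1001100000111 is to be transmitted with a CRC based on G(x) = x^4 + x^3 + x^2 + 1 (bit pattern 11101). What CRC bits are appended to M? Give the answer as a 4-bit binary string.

Append 4 zeros: 10011000001110000. Divide by 11101 (XOR where the leading bit is 1):
  pos 0: 10011 XOR 11101 = 01110
  pos 1: 11100 XOR 11101 = 00001
  pos 5: 10000 XOR 11101 = 01101
  pos 6: 11011 XOR 11101 = 00110
  pos 8: 11011 XOR 11101 = 00110
  pos 10: 11000 XOR 11101 = 00101
  pos 12: 10100 XOR 11101 = 01001
Remainder (last 4 bits) = 1001. This is the CRC / FCS.

1001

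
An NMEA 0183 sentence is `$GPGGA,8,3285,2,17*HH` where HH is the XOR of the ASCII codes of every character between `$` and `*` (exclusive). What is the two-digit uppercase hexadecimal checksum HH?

56

XOR the ASCII codes of the payload characters:
  'G' = 0x47 → acc = 0x47
  'P' = 0x50 → acc = 0x17
  'G' = 0x47 → acc = 0x50
  'G' = 0x47 → acc = 0x17
  'A' = 0x41 → acc = 0x56
  ',' = 0x2C → acc = 0x7A
  '8' = 0x38 → acc = 0x42
  ',' = 0x2C → acc = 0x6E
  '3' = 0x33 → acc = 0x5D
  '2' = 0x32 → acc = 0x6F
  '8' = 0x38 → acc = 0x57
  '5' = 0x35 → acc = 0x62
  ',' = 0x2C → acc = 0x4E
  '2' = 0x32 → acc = 0x7C
  ',' = 0x2C → acc = 0x50
  '1' = 0x31 → acc = 0x61
  '7' = 0x37 → acc = 0x56
Checksum = 0x56.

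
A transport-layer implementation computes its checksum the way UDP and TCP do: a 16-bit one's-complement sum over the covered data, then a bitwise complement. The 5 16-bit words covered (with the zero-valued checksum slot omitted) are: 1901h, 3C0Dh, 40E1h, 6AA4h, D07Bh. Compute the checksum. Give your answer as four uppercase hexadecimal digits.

2EF0

One's-complement addition (fold any carry out of bit 15 back into bit 0):
  0x1901 + 0x3C0D = 0x0550E
  0x550E + 0x40E1 = 0x095EF
  0x95EF + 0x6AA4 = 0x10093 → wrap carry → 0x0094
  0x0094 + 0xD07B = 0x0D10F
One's-complement sum = 0xD10F.
Checksum = ~0xD10F & 0xFFFF = 0x2EF0.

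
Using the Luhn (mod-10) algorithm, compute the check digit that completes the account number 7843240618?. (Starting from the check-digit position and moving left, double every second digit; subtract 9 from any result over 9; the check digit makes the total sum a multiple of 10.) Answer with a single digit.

5

Partial digits right→left: 8 1 6 0 4 2 3 4 8 7
Double every second digit counting from the check-digit position (so the 1st, 3rd, 5th, ... of the partial from the right).
  doubled (with −9 where >9): 7 3 8 6 7 → sum 31
  kept as-is: 1 0 2 4 7 → sum 14
Total = 31 + 14 = 45.
Check digit = (10 − (45 mod 10)) mod 10 = 5.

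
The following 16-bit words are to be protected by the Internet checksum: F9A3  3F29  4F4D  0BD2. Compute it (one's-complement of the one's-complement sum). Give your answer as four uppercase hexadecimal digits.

6C13

One's-complement addition (fold any carry out of bit 15 back into bit 0):
  0xF9A3 + 0x3F29 = 0x138CC → wrap carry → 0x38CD
  0x38CD + 0x4F4D = 0x0881A
  0x881A + 0x0BD2 = 0x093EC
One's-complement sum = 0x93EC.
Checksum = ~0x93EC & 0xFFFF = 0x6C13.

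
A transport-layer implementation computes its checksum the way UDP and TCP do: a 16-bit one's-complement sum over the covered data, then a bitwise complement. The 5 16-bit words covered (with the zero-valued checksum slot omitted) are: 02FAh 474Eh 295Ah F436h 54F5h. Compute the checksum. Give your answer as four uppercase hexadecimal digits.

One's-complement addition (fold any carry out of bit 15 back into bit 0):
  0x02FA + 0x474E = 0x04A48
  0x4A48 + 0x295A = 0x073A2
  0x73A2 + 0xF436 = 0x167D8 → wrap carry → 0x67D9
  0x67D9 + 0x54F5 = 0x0BCCE
One's-complement sum = 0xBCCE.
Checksum = ~0xBCCE & 0xFFFF = 0x4331.

4331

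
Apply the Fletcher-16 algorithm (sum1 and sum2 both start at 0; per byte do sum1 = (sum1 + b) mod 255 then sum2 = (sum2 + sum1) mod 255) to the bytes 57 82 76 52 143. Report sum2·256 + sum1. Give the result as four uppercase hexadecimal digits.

Running sums (mod 255):
  after byte 0 (57): sum1=57, sum2=57
  after byte 1 (82): sum1=139, sum2=196
  after byte 2 (76): sum1=215, sum2=156
  after byte 3 (52): sum1=12, sum2=168
  after byte 4 (143): sum1=155, sum2=68
Checksum = sum2·256 + sum1 = 68·256 + 155 = 17563 = 0x449B.

449B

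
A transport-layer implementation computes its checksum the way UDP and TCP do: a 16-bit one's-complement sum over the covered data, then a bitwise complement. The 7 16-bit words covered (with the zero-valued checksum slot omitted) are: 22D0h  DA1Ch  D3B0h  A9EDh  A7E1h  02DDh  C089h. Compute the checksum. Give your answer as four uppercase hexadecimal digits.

One's-complement addition (fold any carry out of bit 15 back into bit 0):
  0x22D0 + 0xDA1C = 0x0FCEC
  0xFCEC + 0xD3B0 = 0x1D09C → wrap carry → 0xD09D
  0xD09D + 0xA9ED = 0x17A8A → wrap carry → 0x7A8B
  0x7A8B + 0xA7E1 = 0x1226C → wrap carry → 0x226D
  0x226D + 0x02DD = 0x0254A
  0x254A + 0xC089 = 0x0E5D3
One's-complement sum = 0xE5D3.
Checksum = ~0xE5D3 & 0xFFFF = 0x1A2C.

1A2C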